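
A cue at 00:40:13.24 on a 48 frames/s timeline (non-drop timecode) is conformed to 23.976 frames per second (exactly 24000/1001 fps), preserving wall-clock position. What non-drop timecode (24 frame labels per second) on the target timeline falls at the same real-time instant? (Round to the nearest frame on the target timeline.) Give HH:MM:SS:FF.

00:40:11:02

Source frame index: (0×3600 + 40×60 + 13) × 48 + 24 = 115848.
Real time: 115848 / (48) = 4827/2 s.
Target frame: (4827/2) × (24000/1001) = 57924000/1001 ≈ 57866.134 → 57866.
At 24 labels/s: frame 57866 → 00:40:11:02.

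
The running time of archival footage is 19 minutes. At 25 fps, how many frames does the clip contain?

28500 frames

19 min = 1140 s.
Frames = 1140 × 25 = 28500.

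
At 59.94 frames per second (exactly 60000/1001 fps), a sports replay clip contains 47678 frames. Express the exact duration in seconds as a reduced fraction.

23862839/30000 seconds

Running time = 47678 ÷ (60000/1001) = 47678 × 1001/60000 = 23862839/30000 s.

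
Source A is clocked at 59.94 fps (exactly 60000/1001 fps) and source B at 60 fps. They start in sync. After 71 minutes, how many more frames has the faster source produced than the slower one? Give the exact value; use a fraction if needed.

71 min = 4260 s.
A emits 60000/1001 × 4260 = 255600000/1001 frames; B emits 60 × 4260 = 255600.
Difference = 255600/1001 frames (≈ 255.3447); B is ahead of A.

255600/1001 frames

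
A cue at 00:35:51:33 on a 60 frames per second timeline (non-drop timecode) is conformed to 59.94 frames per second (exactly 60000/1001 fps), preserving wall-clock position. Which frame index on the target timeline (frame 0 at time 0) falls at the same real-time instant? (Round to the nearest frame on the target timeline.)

Source frame index: (0×3600 + 35×60 + 51) × 60 + 33 = 129093.
Real time: 129093 / (60) = 43031/20 s.
Target frame: (43031/20) × (60000/1001) = 129093000/1001 ≈ 128964.036 → 128964.

frame 128964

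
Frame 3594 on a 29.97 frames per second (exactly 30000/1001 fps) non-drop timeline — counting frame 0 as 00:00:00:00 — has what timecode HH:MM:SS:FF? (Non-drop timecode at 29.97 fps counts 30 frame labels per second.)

3594 ÷ 30 = 119 full seconds, remainder 24 frames.
119 s = 0 h 1 min 59 s.
Timecode: 00:01:59:24.

00:01:59:24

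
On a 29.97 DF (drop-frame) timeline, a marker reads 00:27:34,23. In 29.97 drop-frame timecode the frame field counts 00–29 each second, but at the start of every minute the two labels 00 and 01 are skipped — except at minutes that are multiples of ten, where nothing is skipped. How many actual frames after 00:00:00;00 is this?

49593

As if non-drop at 30 labels/s: (0 × 3600 + 27 × 60 + 34) × 30 + 23 = 49643.
Minute boundaries passed: 27; those not divisible by 10: 27 − 2 = 25; dropped labels = 2 × 25 = 50.
Actual frame index = 49643 − 50 = 49593.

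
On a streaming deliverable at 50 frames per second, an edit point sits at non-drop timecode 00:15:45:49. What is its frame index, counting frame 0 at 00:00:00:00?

Total seconds to the label: (0 × 3600 + 15 × 60 + 45) = 945.
Frame index = 945 × 50 + 49 = 47299.

47299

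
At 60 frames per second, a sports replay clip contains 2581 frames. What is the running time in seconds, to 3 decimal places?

43.017 seconds

Running time = 2581 × 1/60 = 2581/60 s ≈ 43.017 s.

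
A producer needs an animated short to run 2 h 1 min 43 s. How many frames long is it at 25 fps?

182575 frames

2 h 1 min 43 s = 7303 s.
Frames = 7303 × 25 = 182575.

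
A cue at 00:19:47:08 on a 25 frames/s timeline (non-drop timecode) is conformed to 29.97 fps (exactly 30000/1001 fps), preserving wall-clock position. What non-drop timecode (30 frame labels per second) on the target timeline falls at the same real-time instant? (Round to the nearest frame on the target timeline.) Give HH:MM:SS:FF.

00:19:46:04

Source frame index: (0×3600 + 19×60 + 47) × 25 + 8 = 29683.
Real time: 29683 / (25) = 29683/25 s.
Target frame: (29683/25) × (30000/1001) = 35619600/1001 ≈ 35584.016 → 35584.
At 30 labels/s: frame 35584 → 00:19:46:04.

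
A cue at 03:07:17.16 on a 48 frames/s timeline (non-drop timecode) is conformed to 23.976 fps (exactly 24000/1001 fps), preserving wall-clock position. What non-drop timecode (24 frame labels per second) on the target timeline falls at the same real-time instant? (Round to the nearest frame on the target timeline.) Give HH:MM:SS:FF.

Source frame index: (3×3600 + 7×60 + 17) × 48 + 16 = 539392.
Real time: 539392 / (48) = 33712/3 s.
Target frame: (33712/3) × (24000/1001) = 38528000/143 ≈ 269426.573 → 269427.
At 24 labels/s: frame 269427 → 03:07:06:03.

03:07:06:03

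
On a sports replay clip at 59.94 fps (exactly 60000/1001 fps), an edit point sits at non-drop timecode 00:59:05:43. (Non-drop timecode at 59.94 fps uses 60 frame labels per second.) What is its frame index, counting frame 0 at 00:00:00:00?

212743

Total seconds to the label: (0 × 3600 + 59 × 60 + 5) = 3545.
Frame index = 3545 × 60 + 43 = 212743.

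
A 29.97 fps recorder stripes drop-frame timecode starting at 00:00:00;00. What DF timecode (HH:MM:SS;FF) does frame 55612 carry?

00:30:55;16

Ten DF minutes hold 17982 frames, so frame 55612 lies in block 3 (frames 53946–71927) with 1666 frames into that block.
The block's first minute is 1800 frames and the rest 1798 each; 1666 frames reaches minute 0, so 3 × 18 + 0 × 2 = 54 labels have been skipped so far.
Adding those back, label number 55612 + 54 = 55666 at 30 labels/s is 1855 s + 16 f = 0 h 30 min 55 s frame 16, i.e. 00:30:55;16.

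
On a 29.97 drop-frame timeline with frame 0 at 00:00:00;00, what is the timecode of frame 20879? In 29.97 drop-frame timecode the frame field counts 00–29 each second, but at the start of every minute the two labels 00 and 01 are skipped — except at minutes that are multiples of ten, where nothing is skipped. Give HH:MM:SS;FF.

00:11:36;19

Each 10-minute DF block holds 10 × 60 × 30 − 9 × 2 = 17982 frames. 20879 ÷ 17982 → 1 full block, remainder 2897.
Within the partial block the first minute is 1800 frames and each further minute 1798, so 1 further minute boundary passed. Total skipped labels = 18 × 1 + 2 × 1 = 20.
Non-drop label index = 20879 + 20 = 20899; at 30 labels/s that is 00:11:36:19, i.e. DF 00:11:36;19.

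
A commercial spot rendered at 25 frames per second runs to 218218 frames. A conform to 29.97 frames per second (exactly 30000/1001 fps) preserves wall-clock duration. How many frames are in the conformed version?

Target frames = source frames × (target rate / source rate) = 218218 × (30000/1001)/(25) = 218218 × 1200/1001 = 261600.

261600 frames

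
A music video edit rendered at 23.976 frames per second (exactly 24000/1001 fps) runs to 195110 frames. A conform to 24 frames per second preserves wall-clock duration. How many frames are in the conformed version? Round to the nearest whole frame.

Frames at target rate = 195110 × (24) / (24000/1001) = 19530511/100 ≈ 195305.110.
Nearest whole frame: 195305.

195305 frames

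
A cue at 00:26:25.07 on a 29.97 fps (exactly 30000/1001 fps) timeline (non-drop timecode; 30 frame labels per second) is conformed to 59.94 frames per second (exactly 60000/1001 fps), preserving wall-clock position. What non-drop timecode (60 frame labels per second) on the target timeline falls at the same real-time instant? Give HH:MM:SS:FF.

Source frame index: (0×3600 + 26×60 + 25) × 30 + 7 = 47557.
Real time: 47557 / (30000/1001) = 47604557/30000 s.
Target frame: (47604557/30000) × (60000/1001) = 95114.
At 60 labels/s: frame 95114 → 00:26:25:14.

00:26:25:14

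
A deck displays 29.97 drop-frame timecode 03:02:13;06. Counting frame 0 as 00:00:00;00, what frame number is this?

Complete 10-minute blocks: 18, each 17982 frames → 323676.
Remaining 2 whole minutes in the current block: 1800 + 1 × 1798 = 3598 frames.
Within the current minute: 13 × 30 + 6 − 2 = 394 (labels ;00/;01 skipped at this minute). Total = 323676 + 3598 + 394 = 327668.

327668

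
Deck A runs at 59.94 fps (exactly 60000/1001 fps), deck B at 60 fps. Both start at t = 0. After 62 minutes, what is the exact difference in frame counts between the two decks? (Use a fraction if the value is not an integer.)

223200/1001 frames

62 min = 3720 s.
A emits 60000/1001 × 3720 = 223200000/1001 frames; B emits 60 × 3720 = 223200.
Difference = 223200/1001 frames (≈ 222.9770); B is ahead of A.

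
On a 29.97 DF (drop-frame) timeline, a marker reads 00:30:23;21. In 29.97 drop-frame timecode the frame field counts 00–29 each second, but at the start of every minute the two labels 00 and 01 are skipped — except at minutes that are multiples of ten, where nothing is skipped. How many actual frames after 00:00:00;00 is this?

54657

As if non-drop at 30 labels/s: (0 × 3600 + 30 × 60 + 23) × 30 + 21 = 54711.
Minute boundaries passed: 30; those not divisible by 10: 30 − 3 = 27; dropped labels = 2 × 27 = 54.
Actual frame index = 54711 − 54 = 54657.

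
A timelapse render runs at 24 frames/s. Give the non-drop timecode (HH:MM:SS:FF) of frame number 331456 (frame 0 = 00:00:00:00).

03:50:10:16

331456 ÷ 24 = 13810 full seconds, remainder 16 frames.
13810 s = 3 h 50 min 10 s.
Timecode: 03:50:10:16.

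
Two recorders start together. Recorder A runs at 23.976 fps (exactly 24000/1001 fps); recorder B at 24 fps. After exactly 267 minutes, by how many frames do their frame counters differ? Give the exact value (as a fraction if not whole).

267 min = 16020 s.
A emits 24000/1001 × 16020 = 384480000/1001 frames; B emits 24 × 16020 = 384480.
Difference = 384480/1001 frames (≈ 384.0959); B is ahead of A.

384480/1001 frames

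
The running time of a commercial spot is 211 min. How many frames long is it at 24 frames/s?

211 min = 12660 s.
Frames = 12660 × 24 = 303840.

303840 frames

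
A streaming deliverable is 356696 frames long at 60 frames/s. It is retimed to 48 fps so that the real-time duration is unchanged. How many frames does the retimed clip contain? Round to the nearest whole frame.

Frames at target rate = 356696 × (48) / (60) = 1426784/5 ≈ 285356.800.
Nearest whole frame: 285357.

285357 frames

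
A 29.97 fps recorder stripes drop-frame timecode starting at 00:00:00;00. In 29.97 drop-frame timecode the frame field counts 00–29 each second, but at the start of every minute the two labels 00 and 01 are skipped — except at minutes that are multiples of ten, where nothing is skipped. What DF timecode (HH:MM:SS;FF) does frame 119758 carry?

01:06:35;28

Ten DF minutes hold 17982 frames, so frame 119758 lies in block 6 (frames 107892–125873) with 11866 frames into that block.
The block's first minute is 1800 frames and the rest 1798 each; 11866 frames reaches minute 6, so 6 × 18 + 6 × 2 = 120 labels have been skipped so far.
Adding those back, label number 119758 + 120 = 119878 at 30 labels/s is 3995 s + 28 f = 1 h 6 min 35 s frame 28, i.e. 01:06:35;28.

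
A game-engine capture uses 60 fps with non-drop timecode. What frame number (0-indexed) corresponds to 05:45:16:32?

Total seconds to the label: (5 × 3600 + 45 × 60 + 16) = 20716.
Frame index = 20716 × 60 + 32 = 1242992.

1242992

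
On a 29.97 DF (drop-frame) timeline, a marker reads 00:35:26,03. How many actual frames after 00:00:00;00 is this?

63719

As if non-drop at 30 labels/s: (0 × 3600 + 35 × 60 + 26) × 30 + 3 = 63783.
Minute boundaries passed: 35; those not divisible by 10: 35 − 3 = 32; dropped labels = 2 × 32 = 64.
Actual frame index = 63783 − 64 = 63719.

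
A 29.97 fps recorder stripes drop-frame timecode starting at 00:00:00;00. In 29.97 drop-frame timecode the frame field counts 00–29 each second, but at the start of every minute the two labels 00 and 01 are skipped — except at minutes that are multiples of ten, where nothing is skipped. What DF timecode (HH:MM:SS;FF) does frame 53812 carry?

00:29:55;16

Each 10-minute DF block holds 10 × 60 × 30 − 9 × 2 = 17982 frames. 53812 ÷ 17982 → 2 full blocks, remainder 17848.
Within the partial block the first minute is 1800 frames and each further minute 1798, so 9 further minute boundaries passed. Total skipped labels = 18 × 2 + 2 × 9 = 54.
Non-drop label index = 53812 + 54 = 53866; at 30 labels/s that is 00:29:55:16, i.e. DF 00:29:55;16.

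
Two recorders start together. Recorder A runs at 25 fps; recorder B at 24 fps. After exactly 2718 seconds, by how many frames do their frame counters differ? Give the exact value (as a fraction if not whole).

2718 frames

A emits 25 × 2718 = 67950 frames; B emits 24 × 2718 = 65232.
Difference = 2718 frames; B is behind A.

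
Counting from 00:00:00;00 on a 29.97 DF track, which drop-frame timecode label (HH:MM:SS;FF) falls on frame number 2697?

Each 10-minute DF block holds 10 × 60 × 30 − 9 × 2 = 17982 frames. 2697 ÷ 17982 → 0 full blocks, remainder 2697.
Within the partial block the first minute is 1800 frames and each further minute 1798, so 1 further minute boundary passed. Total skipped labels = 18 × 0 + 2 × 1 = 2.
Non-drop label index = 2697 + 2 = 2699; at 30 labels/s that is 00:01:29:29, i.e. DF 00:01:29;29.

00:01:29;29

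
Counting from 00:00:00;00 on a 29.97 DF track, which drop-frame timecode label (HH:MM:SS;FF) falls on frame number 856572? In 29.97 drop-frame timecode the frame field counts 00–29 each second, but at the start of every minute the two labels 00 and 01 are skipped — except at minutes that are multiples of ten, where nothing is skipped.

07:56:21;00

Ten DF minutes hold 17982 frames, so frame 856572 lies in block 47 (frames 845154–863135) with 11418 frames into that block.
The block's first minute is 1800 frames and the rest 1798 each; 11418 frames reaches minute 6, so 47 × 18 + 6 × 2 = 858 labels have been skipped so far.
Adding those back, label number 856572 + 858 = 857430 at 30 labels/s is 28581 s + 0 f = 7 h 56 min 21 s frame 0, i.e. 07:56:21;00.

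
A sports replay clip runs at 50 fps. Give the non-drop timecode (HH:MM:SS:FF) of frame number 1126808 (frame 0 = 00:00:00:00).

1126808 ÷ 50 = 22536 full seconds, remainder 8 frames.
22536 s = 6 h 15 min 36 s.
Timecode: 06:15:36:08.

06:15:36:08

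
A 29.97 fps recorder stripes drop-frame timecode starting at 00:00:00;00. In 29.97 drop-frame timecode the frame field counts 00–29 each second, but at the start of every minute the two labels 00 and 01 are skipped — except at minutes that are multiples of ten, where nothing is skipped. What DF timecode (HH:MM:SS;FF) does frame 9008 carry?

00:05:00;18

Each 10-minute DF block holds 10 × 60 × 30 − 9 × 2 = 17982 frames. 9008 ÷ 17982 → 0 full blocks, remainder 9008.
Within the partial block the first minute is 1800 frames and each further minute 1798, so 5 further minute boundaries passed. Total skipped labels = 18 × 0 + 2 × 5 = 10.
Non-drop label index = 9008 + 10 = 9018; at 30 labels/s that is 00:05:00:18, i.e. DF 00:05:00;18.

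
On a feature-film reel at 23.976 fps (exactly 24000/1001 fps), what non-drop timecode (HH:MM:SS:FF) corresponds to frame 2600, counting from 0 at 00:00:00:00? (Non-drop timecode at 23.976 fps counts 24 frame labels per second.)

2600 ÷ 24 = 108 full seconds, remainder 8 frames.
108 s = 0 h 1 min 48 s.
Timecode: 00:01:48:08.

00:01:48:08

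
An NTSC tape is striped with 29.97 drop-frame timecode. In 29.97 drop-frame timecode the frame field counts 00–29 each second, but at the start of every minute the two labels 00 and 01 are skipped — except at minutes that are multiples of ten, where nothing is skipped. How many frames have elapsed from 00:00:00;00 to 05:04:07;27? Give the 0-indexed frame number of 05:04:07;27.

As if non-drop at 30 labels/s: (5 × 3600 + 4 × 60 + 7) × 30 + 27 = 547437.
Minute boundaries passed: 304; those not divisible by 10: 304 − 30 = 274; dropped labels = 2 × 274 = 548.
Actual frame index = 547437 − 548 = 546889.

546889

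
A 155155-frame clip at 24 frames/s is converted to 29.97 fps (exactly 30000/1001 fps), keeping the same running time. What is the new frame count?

193750 frames

Target frames = source frames × (target rate / source rate) = 155155 × (30000/1001)/(24) = 155155 × 1250/1001 = 193750.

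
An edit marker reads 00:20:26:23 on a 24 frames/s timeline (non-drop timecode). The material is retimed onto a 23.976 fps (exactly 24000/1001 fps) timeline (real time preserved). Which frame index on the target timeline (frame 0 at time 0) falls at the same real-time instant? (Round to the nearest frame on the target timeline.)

frame 29418

Source frame index: (0×3600 + 20×60 + 26) × 24 + 23 = 29447.
Real time: 29447 / (24) = 29447/24 s.
Target frame: (29447/24) × (24000/1001) = 2677000/91 ≈ 29417.582 → 29418.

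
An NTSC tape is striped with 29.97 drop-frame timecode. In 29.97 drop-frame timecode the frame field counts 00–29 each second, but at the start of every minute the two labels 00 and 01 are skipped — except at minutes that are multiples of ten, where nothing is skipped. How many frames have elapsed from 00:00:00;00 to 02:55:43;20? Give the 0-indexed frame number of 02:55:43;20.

315994

Complete 10-minute blocks: 17, each 17982 frames → 305694.
Remaining 5 whole minutes in the current block: 1800 + 4 × 1798 = 8992 frames.
Within the current minute: 43 × 30 + 20 − 2 = 1308 (labels ;00/;01 skipped at this minute). Total = 305694 + 8992 + 1308 = 315994.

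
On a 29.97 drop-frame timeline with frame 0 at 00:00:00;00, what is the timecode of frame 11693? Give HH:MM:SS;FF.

00:06:30;05

Ten DF minutes hold 17982 frames, so frame 11693 lies in block 0 (frames 0–17981) with 11693 frames into that block.
The block's first minute is 1800 frames and the rest 1798 each; 11693 frames reaches minute 6, so 0 × 18 + 6 × 2 = 12 labels have been skipped so far.
Adding those back, label number 11693 + 12 = 11705 at 30 labels/s is 390 s + 5 f = 0 h 6 min 30 s frame 5, i.e. 00:06:30;05.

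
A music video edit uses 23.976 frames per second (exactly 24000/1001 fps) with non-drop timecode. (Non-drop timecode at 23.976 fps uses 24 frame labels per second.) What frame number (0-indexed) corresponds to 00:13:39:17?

frame 19673

Total seconds to the label: (0 × 3600 + 13 × 60 + 39) = 819.
Frame index = 819 × 24 + 17 = 19673.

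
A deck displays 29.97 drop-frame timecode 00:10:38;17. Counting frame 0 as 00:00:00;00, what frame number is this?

Complete 10-minute blocks: 1, each 17982 frames → 17982.
Remaining 0 whole minutes in the current block: 0 frames.
Within the current minute: 38 × 30 + 17 = 1157. Total = 17982 + 0 + 1157 = 19139.

19139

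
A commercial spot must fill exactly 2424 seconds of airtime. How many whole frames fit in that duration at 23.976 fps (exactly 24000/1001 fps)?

Frames = 2424 × 24000/1001 = 58176000/1001 ≈ 58117.8821.
Complete frames: 58117.

58117 frames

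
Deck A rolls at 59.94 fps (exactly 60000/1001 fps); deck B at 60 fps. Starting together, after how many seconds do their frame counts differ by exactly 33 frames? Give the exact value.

The gap grows by |60 − 60000/1001| = 60/1001 frames per second.
Time for a 33-frame gap: 33 ÷ (60/1001) = 550.55 s.

550.55 seconds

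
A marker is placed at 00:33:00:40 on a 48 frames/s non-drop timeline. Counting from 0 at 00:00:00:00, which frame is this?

95080

Total seconds to the label: (0 × 3600 + 33 × 60 + 0) = 1980.
Frame index = 1980 × 48 + 40 = 95080.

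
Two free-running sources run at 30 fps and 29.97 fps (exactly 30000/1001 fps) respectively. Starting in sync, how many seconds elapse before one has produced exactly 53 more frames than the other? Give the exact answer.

The gap grows by |30000/1001 − 30| = 30/1001 frames per second.
Time for a 53-frame gap: 53 ÷ (30/1001) = 53053/30 s.

53053/30 seconds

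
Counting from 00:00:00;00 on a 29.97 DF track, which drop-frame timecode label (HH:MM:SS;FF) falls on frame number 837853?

07:45:56;11

Each 10-minute DF block holds 10 × 60 × 30 − 9 × 2 = 17982 frames. 837853 ÷ 17982 → 46 full blocks, remainder 10681.
Within the partial block the first minute is 1800 frames and each further minute 1798, so 5 further minute boundaries passed. Total skipped labels = 18 × 46 + 2 × 5 = 838.
Non-drop label index = 837853 + 838 = 838691; at 30 labels/s that is 07:45:56:11, i.e. DF 07:45:56;11.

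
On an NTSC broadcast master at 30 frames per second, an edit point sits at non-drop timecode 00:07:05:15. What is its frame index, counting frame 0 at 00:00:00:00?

Total seconds to the label: (0 × 3600 + 7 × 60 + 5) = 425.
Frame index = 425 × 30 + 15 = 12765.

frame 12765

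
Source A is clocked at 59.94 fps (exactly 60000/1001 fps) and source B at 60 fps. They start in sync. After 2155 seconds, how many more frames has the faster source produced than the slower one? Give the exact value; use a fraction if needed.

129300/1001 frames

A emits 60000/1001 × 2155 = 129300000/1001 frames; B emits 60 × 2155 = 129300.
Difference = 129300/1001 frames (≈ 129.1708); B is ahead of A.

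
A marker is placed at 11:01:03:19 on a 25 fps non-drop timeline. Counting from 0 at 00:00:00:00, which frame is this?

991594

Total seconds to the label: (11 × 3600 + 1 × 60 + 3) = 39663.
Frame index = 39663 × 25 + 19 = 991594.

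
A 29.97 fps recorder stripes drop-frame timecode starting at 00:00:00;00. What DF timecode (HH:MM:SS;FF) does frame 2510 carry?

00:01:23;22

Ten DF minutes hold 17982 frames, so frame 2510 lies in block 0 (frames 0–17981) with 2510 frames into that block.
The block's first minute is 1800 frames and the rest 1798 each; 2510 frames reaches minute 1, so 0 × 18 + 1 × 2 = 2 labels have been skipped so far.
Adding those back, label number 2510 + 2 = 2512 at 30 labels/s is 83 s + 22 f = 0 h 1 min 23 s frame 22, i.e. 00:01:23;22.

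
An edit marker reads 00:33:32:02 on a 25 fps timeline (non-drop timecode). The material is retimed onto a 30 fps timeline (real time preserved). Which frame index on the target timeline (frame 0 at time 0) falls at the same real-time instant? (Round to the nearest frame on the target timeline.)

frame 60362

Source frame index: (0×3600 + 33×60 + 32) × 25 + 2 = 50302.
Real time: 50302 / (25) = 50302/25 s.
Target frame: (50302/25) × (30) = 301812/5 ≈ 60362.400 → 60362.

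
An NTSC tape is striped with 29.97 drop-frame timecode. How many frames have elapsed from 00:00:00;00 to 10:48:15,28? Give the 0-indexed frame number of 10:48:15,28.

Complete 10-minute blocks: 64, each 17982 frames → 1150848.
Remaining 8 whole minutes in the current block: 1800 + 7 × 1798 = 14386 frames.
Within the current minute: 15 × 30 + 28 − 2 = 476 (labels ;00/;01 skipped at this minute). Total = 1150848 + 14386 + 476 = 1165710.

1165710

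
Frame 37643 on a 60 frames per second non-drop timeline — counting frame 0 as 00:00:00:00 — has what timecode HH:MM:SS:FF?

37643 ÷ 60 = 627 full seconds, remainder 23 frames.
627 s = 0 h 10 min 27 s.
Timecode: 00:10:27:23.

00:10:27:23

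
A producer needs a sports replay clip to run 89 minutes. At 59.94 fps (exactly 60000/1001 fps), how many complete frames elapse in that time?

320079 frames

89 min = 5340 s.
Frames = 5340 × 60000/1001 = 320400000/1001 ≈ 320079.9201.
Complete frames: 320079.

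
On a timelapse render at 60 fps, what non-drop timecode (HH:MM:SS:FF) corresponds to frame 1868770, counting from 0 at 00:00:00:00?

08:39:06:10

1868770 ÷ 60 = 31146 full seconds, remainder 10 frames.
31146 s = 8 h 39 min 6 s.
Timecode: 08:39:06:10.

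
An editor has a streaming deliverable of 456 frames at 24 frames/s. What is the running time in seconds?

19 seconds

Running time = 456 / (24) = 19 s.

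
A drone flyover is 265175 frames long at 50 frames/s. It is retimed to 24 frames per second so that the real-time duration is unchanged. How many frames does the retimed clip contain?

127284 frames

Target frames = source frames × (target rate / source rate) = 265175 × (24)/(50) = 265175 × 12/25 = 127284.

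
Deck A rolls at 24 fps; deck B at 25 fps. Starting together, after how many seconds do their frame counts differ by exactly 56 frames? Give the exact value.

The gap grows by |25 − 24| = 1 frame per second.
Time for a 56-frame gap: 56 ÷ (1) = 56 s.

56 seconds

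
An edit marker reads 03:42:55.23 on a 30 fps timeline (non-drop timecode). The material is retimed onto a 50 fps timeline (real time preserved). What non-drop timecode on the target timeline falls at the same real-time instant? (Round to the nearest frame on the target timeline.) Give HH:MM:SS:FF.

03:42:55:38

Source frame index: (3×3600 + 42×60 + 55) × 30 + 23 = 401273.
Real time: 401273 / (30) = 401273/30 s.
Target frame: (401273/30) × (50) = 2006365/3 ≈ 668788.333 → 668788.
At 50 labels/s: frame 668788 → 03:42:55:38.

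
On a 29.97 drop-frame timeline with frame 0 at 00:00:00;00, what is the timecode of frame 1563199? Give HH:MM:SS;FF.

14:29:18;25

Each 10-minute DF block holds 10 × 60 × 30 − 9 × 2 = 17982 frames. 1563199 ÷ 17982 → 86 full blocks, remainder 16747.
Within the partial block the first minute is 1800 frames and each further minute 1798, so 9 further minute boundaries passed. Total skipped labels = 18 × 86 + 2 × 9 = 1566.
Non-drop label index = 1563199 + 1566 = 1564765; at 30 labels/s that is 14:29:18:25, i.e. DF 14:29:18;25.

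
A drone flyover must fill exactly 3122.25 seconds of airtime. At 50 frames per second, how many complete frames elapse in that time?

Frames = 3122.25 × 50 = 312225/2 ≈ 156112.5000.
Complete frames: 156112.

156112 frames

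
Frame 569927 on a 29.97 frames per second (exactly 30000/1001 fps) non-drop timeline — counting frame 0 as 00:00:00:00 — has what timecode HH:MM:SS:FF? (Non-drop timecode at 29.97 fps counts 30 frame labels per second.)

569927 ÷ 30 = 18997 full seconds, remainder 17 frames.
18997 s = 5 h 16 min 37 s.
Timecode: 05:16:37:17.

05:16:37:17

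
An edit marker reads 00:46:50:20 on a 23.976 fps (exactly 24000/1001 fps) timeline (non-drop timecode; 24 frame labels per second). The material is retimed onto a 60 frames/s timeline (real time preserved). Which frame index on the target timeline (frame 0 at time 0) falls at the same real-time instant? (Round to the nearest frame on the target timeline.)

frame 168819

Source frame index: (0×3600 + 46×60 + 50) × 24 + 20 = 67460.
Real time: 67460 / (24000/1001) = 3376373/1200 s.
Target frame: (3376373/1200) × (60) = 3376373/20 ≈ 168818.650 → 168819.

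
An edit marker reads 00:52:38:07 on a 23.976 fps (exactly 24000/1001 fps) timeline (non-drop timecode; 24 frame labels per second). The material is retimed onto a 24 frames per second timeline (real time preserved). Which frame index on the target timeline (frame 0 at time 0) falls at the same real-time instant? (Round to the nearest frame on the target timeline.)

Source frame index: (0×3600 + 52×60 + 38) × 24 + 7 = 75799.
Real time: 75799 / (24000/1001) = 75874799/24000 s.
Target frame: (75874799/24000) × (24) = 75874799/1000 ≈ 75874.799 → 75875.

frame 75875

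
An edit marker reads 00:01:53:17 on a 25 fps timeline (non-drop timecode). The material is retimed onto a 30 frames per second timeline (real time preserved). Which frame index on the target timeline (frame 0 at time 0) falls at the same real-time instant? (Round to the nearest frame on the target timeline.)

Source frame index: (0×3600 + 1×60 + 53) × 25 + 17 = 2842.
Real time: 2842 / (25) = 2842/25 s.
Target frame: (2842/25) × (30) = 17052/5 ≈ 3410.400 → 3410.

frame 3410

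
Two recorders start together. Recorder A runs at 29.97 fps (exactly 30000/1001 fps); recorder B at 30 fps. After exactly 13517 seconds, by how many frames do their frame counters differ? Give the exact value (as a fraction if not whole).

57930/143 frames

A emits 30000/1001 × 13517 = 57930000/143 frames; B emits 30 × 13517 = 405510.
Difference = 57930/143 frames (≈ 405.1049); B is ahead of A.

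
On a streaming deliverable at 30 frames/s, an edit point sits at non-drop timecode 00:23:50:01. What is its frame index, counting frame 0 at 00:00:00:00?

Total seconds to the label: (0 × 3600 + 23 × 60 + 50) = 1430.
Frame index = 1430 × 30 + 1 = 42901.

frame 42901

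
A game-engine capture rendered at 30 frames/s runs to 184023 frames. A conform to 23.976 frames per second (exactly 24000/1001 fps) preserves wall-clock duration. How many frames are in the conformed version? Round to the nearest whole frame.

147071 frames

Frames at target rate = 184023 × (24000/1001) / (30) = 21031200/143 ≈ 147071.329.
Nearest whole frame: 147071.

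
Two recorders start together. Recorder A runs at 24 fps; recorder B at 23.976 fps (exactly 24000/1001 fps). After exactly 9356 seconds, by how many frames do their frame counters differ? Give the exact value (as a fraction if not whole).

A emits 24 × 9356 = 224544 frames; B emits 24000/1001 × 9356 = 224544000/1001.
Difference = 224544/1001 frames (≈ 224.3197); B is behind A.

224544/1001 frames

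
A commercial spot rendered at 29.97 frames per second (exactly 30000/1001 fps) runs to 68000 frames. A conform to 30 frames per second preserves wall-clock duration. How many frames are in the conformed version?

Target frames = source frames × (target rate / source rate) = 68000 × (30)/(30000/1001) = 68000 × 1001/1000 = 68068.

68068 frames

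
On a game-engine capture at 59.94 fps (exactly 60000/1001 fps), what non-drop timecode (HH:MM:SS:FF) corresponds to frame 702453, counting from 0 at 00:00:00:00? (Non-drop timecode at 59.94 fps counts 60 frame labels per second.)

03:15:07:33

702453 ÷ 60 = 11707 full seconds, remainder 33 frames.
11707 s = 3 h 15 min 7 s.
Timecode: 03:15:07:33.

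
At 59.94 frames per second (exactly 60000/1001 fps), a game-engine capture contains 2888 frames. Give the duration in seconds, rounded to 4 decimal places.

Running time = 2888 × 1001/60000 = 361361/7500 s ≈ 48.1815 s.

48.1815 seconds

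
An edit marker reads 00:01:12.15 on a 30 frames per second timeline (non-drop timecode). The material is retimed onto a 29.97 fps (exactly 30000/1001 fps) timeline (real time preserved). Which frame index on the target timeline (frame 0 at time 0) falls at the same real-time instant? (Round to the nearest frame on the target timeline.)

Source frame index: (0×3600 + 1×60 + 12) × 30 + 15 = 2175.
Real time: 2175 / (30) = 145/2 s.
Target frame: (145/2) × (30000/1001) = 2175000/1001 ≈ 2172.827 → 2173.

frame 2173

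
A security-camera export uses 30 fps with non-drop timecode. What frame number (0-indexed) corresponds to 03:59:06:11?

430391

Total seconds to the label: (3 × 3600 + 59 × 60 + 6) = 14346.
Frame index = 14346 × 30 + 11 = 430391.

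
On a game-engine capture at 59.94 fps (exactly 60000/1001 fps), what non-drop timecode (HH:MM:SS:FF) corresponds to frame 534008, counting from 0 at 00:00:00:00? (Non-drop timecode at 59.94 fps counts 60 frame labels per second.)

02:28:20:08

534008 ÷ 60 = 8900 full seconds, remainder 8 frames.
8900 s = 2 h 28 min 20 s.
Timecode: 02:28:20:08.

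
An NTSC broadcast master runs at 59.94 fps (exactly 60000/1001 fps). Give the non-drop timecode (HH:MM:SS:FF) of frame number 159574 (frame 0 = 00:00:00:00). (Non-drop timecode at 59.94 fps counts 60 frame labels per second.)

159574 ÷ 60 = 2659 full seconds, remainder 34 frames.
2659 s = 0 h 44 min 19 s.
Timecode: 00:44:19:34.

00:44:19:34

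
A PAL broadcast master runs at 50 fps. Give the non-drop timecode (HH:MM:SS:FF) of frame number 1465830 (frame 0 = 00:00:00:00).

1465830 ÷ 50 = 29316 full seconds, remainder 30 frames.
29316 s = 8 h 8 min 36 s.
Timecode: 08:08:36:30.

08:08:36:30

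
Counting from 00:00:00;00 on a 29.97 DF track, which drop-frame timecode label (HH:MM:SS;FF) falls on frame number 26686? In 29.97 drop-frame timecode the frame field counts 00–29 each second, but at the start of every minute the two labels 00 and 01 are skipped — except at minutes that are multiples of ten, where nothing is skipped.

Ten DF minutes hold 17982 frames, so frame 26686 lies in block 1 (frames 17982–35963) with 8704 frames into that block.
The block's first minute is 1800 frames and the rest 1798 each; 8704 frames reaches minute 4, so 1 × 18 + 4 × 2 = 26 labels have been skipped so far.
Adding those back, label number 26686 + 26 = 26712 at 30 labels/s is 890 s + 12 f = 0 h 14 min 50 s frame 12, i.e. 00:14:50;12.

00:14:50;12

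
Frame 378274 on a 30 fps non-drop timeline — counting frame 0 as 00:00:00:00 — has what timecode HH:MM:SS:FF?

03:30:09:04

378274 ÷ 30 = 12609 full seconds, remainder 4 frames.
12609 s = 3 h 30 min 9 s.
Timecode: 03:30:09:04.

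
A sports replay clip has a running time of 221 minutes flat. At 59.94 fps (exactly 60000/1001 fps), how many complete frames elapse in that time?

794805 frames

221 min = 13260 s.
Frames = 13260 × 60000/1001 = 61200000/77 ≈ 794805.1948.
Complete frames: 794805.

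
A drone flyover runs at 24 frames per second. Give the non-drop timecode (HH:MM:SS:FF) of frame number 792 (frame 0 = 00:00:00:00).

00:00:33:00

792 ÷ 24 = 33 full seconds, remainder 0 frames.
33 s = 0 h 0 min 33 s.
Timecode: 00:00:33:00.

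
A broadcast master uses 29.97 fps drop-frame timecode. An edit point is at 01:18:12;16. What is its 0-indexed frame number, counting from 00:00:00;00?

140634

As if non-drop at 30 labels/s: (1 × 3600 + 18 × 60 + 12) × 30 + 16 = 140776.
Minute boundaries passed: 78; those not divisible by 10: 78 − 7 = 71; dropped labels = 2 × 71 = 142.
Actual frame index = 140776 − 142 = 140634.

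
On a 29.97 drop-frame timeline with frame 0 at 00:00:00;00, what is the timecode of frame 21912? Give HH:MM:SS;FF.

Ten DF minutes hold 17982 frames, so frame 21912 lies in block 1 (frames 17982–35963) with 3930 frames into that block.
The block's first minute is 1800 frames and the rest 1798 each; 3930 frames reaches minute 2, so 1 × 18 + 2 × 2 = 22 labels have been skipped so far.
Adding those back, label number 21912 + 22 = 21934 at 30 labels/s is 731 s + 4 f = 0 h 12 min 11 s frame 4, i.e. 00:12:11;04.

00:12:11;04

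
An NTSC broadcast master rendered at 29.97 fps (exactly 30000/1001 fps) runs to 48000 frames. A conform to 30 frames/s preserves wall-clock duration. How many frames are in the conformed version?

48048 frames

Target frames = source frames × (target rate / source rate) = 48000 × (30)/(30000/1001) = 48000 × 1001/1000 = 48048.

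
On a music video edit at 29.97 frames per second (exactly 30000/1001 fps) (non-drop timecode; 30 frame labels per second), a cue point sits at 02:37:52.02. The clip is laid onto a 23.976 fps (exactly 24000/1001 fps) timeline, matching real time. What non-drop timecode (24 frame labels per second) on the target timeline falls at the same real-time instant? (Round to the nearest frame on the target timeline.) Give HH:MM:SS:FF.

02:37:52:02

Source frame index: (2×3600 + 37×60 + 52) × 30 + 2 = 284162.
Real time: 284162 / (30000/1001) = 142223081/15000 s.
Target frame: (142223081/15000) × (24000/1001) = 1136648/5 ≈ 227329.600 → 227330.
At 24 labels/s: frame 227330 → 02:37:52:02.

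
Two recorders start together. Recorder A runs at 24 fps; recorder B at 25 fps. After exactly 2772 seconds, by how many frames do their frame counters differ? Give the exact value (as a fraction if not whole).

A emits 24 × 2772 = 66528 frames; B emits 25 × 2772 = 69300.
Difference = 2772 frames; B is ahead of A.

2772 frames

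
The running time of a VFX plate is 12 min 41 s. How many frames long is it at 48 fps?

36528 frames

12 min 41 s = 761 s.
Frames = 761 × 48 = 36528.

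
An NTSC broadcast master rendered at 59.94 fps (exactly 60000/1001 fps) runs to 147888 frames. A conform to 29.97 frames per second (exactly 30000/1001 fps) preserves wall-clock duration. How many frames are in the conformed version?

73944 frames

Target frames = source frames × (target rate / source rate) = 147888 × (30000/1001)/(60000/1001) = 147888 × 1/2 = 73944.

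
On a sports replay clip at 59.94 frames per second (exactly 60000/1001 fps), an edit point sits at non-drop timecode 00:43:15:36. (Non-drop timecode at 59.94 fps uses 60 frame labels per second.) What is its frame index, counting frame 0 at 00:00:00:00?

155736

Total seconds to the label: (0 × 3600 + 43 × 60 + 15) = 2595.
Frame index = 2595 × 60 + 36 = 155736.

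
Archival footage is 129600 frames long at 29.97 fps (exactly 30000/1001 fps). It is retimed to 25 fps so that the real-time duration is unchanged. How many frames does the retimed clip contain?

108108 frames

Target frames = source frames × (target rate / source rate) = 129600 × (25)/(30000/1001) = 129600 × 1001/1200 = 108108.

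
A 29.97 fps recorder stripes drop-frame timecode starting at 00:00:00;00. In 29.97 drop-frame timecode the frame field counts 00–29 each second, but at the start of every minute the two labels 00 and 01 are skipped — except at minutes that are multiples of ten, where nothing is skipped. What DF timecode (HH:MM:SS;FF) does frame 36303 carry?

00:20:11;09

Ten DF minutes hold 17982 frames, so frame 36303 lies in block 2 (frames 35964–53945) with 339 frames into that block.
The block's first minute is 1800 frames and the rest 1798 each; 339 frames reaches minute 0, so 2 × 18 + 0 × 2 = 36 labels have been skipped so far.
Adding those back, label number 36303 + 36 = 36339 at 30 labels/s is 1211 s + 9 f = 0 h 20 min 11 s frame 9, i.e. 00:20:11;09.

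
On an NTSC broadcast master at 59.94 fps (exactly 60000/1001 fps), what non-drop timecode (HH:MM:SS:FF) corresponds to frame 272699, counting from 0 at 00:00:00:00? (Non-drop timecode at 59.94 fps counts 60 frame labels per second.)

01:15:44:59

272699 ÷ 60 = 4544 full seconds, remainder 59 frames.
4544 s = 1 h 15 min 44 s.
Timecode: 01:15:44:59.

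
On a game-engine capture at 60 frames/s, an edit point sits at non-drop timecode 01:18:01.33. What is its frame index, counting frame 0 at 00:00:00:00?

Total seconds to the label: (1 × 3600 + 18 × 60 + 1) = 4681.
Frame index = 4681 × 60 + 33 = 280893.

280893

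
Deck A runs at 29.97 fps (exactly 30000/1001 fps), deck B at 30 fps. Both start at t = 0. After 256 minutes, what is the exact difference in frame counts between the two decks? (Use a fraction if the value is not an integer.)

256 min = 15360 s.
A emits 30000/1001 × 15360 = 460800000/1001 frames; B emits 30 × 15360 = 460800.
Difference = 460800/1001 frames (≈ 460.3397); B is ahead of A.

460800/1001 frames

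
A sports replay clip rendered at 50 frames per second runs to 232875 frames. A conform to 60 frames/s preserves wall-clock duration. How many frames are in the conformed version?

Target frames = source frames × (target rate / source rate) = 232875 × (60)/(50) = 232875 × 6/5 = 279450.

279450 frames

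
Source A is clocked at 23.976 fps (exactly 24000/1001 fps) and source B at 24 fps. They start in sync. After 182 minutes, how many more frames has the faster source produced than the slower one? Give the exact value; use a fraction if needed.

2880/11 frames

182 min = 10920 s.
A emits 24000/1001 × 10920 = 2880000/11 frames; B emits 24 × 10920 = 262080.
Difference = 2880/11 frames (≈ 261.8182); B is ahead of A.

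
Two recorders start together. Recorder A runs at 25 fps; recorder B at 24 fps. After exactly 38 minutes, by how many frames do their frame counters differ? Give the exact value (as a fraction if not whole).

38 min = 2280 s.
A emits 25 × 2280 = 57000 frames; B emits 24 × 2280 = 54720.
Difference = 2280 frames; B is behind A.

2280 frames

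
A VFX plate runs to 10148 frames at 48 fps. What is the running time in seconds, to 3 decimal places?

211.417 seconds

Running time = 10148 × 1/48 = 2537/12 s ≈ 211.417 s.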